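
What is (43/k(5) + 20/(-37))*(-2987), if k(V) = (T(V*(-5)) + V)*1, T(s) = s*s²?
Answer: 937891117/577940 ≈ 1622.8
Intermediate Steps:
T(s) = s³
k(V) = V - 125*V³ (k(V) = ((V*(-5))³ + V)*1 = ((-5*V)³ + V)*1 = (-125*V³ + V)*1 = (V - 125*V³)*1 = V - 125*V³)
(43/k(5) + 20/(-37))*(-2987) = (43/(5 - 125*5³) + 20/(-37))*(-2987) = (43/(5 - 125*125) + 20*(-1/37))*(-2987) = (43/(5 - 15625) - 20/37)*(-2987) = (43/(-15620) - 20/37)*(-2987) = (43*(-1/15620) - 20/37)*(-2987) = (-43/15620 - 20/37)*(-2987) = -313991/577940*(-2987) = 937891117/577940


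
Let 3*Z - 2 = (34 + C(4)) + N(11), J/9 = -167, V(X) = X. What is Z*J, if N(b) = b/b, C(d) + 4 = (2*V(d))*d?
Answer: -32565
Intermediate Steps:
J = -1503 (J = 9*(-167) = -1503)
C(d) = -4 + 2*d**2 (C(d) = -4 + (2*d)*d = -4 + 2*d**2)
N(b) = 1
Z = 65/3 (Z = 2/3 + ((34 + (-4 + 2*4**2)) + 1)/3 = 2/3 + ((34 + (-4 + 2*16)) + 1)/3 = 2/3 + ((34 + (-4 + 32)) + 1)/3 = 2/3 + ((34 + 28) + 1)/3 = 2/3 + (62 + 1)/3 = 2/3 + (1/3)*63 = 2/3 + 21 = 65/3 ≈ 21.667)
Z*J = (65/3)*(-1503) = -32565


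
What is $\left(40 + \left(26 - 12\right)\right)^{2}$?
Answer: $2916$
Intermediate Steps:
$\left(40 + \left(26 - 12\right)\right)^{2} = \left(40 + 14\right)^{2} = 54^{2} = 2916$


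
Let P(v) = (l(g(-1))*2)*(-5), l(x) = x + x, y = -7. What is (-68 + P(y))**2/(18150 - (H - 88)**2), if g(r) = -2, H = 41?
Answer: 784/15941 ≈ 0.049181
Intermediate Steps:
l(x) = 2*x
P(v) = 40 (P(v) = ((2*(-2))*2)*(-5) = -4*2*(-5) = -8*(-5) = 40)
(-68 + P(y))**2/(18150 - (H - 88)**2) = (-68 + 40)**2/(18150 - (41 - 88)**2) = (-28)**2/(18150 - 1*(-47)**2) = 784/(18150 - 1*2209) = 784/(18150 - 2209) = 784/15941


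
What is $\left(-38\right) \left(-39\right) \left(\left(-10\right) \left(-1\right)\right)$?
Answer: $14820$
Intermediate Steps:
$\left(-38\right) \left(-39\right) \left(\left(-10\right) \left(-1\right)\right) = 1482 \cdot 10 = 14820$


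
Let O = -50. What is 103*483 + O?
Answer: 49699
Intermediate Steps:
103*483 + O = 103*483 - 50 = 49749 - 50 = 49699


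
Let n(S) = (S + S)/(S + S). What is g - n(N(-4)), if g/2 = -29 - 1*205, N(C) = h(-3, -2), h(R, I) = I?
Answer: -469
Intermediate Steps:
N(C) = -2
n(S) = 1 (n(S) = (2*S)/((2*S)) = (2*S)*(1/(2*S)) = 1)
g = -468 (g = 2*(-29 - 1*205) = 2*(-29 - 205) = 2*(-234) = -468)
g - n(N(-4)) = -468 - 1*1 = -468 - 1 = -469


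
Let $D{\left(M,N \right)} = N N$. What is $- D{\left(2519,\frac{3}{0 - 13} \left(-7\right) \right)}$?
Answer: $- \frac{441}{169} \approx -2.6095$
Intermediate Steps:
$D{\left(M,N \right)} = N^{2}$
$- D{\left(2519,\frac{3}{0 - 13} \left(-7\right) \right)} = - \left(\frac{3}{0 - 13} \left(-7\right)\right)^{2} = - \left(\frac{3}{-13} \left(-7\right)\right)^{2} = - \left(3 \left(- \frac{1}{13}\right) \left(-7\right)\right)^{2} = - \left(\left(- \frac{3}{13}\right) \left(-7\right)\right)^{2} = - \left(\frac{21}{13}\right)^{2} = \left(-1\right) \frac{441}{169} = - \frac{441}{169}$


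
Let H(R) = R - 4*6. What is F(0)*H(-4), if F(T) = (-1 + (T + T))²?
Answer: -28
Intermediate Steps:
F(T) = (-1 + 2*T)²
H(R) = -24 + R (H(R) = R - 24 = -24 + R)
F(0)*H(-4) = (-1 + 2*0)²*(-24 - 4) = (-1 + 0)²*(-28) = (-1)²*(-28) = 1*(-28) = -28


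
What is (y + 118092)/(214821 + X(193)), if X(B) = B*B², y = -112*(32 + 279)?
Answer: 41630/3701939 ≈ 0.011245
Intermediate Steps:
y = -34832 (y = -112*311 = -34832)
X(B) = B³
(y + 118092)/(214821 + X(193)) = (-34832 + 118092)/(214821 + 193³) = 83260/(214821 + 7189057) = 83260/7403878 = 83260*(1/7403878) = 41630/3701939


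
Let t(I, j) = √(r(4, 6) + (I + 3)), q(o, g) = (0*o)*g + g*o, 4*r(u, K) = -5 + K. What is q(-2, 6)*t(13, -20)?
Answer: -6*√65 ≈ -48.374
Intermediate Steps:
r(u, K) = -5/4 + K/4 (r(u, K) = (-5 + K)/4 = -5/4 + K/4)
q(o, g) = g*o (q(o, g) = 0*g + g*o = 0 + g*o = g*o)
t(I, j) = √(13/4 + I) (t(I, j) = √((-5/4 + (¼)*6) + (I + 3)) = √((-5/4 + 3/2) + (3 + I)) = √(¼ + (3 + I)) = √(13/4 + I))
q(-2, 6)*t(13, -20) = (6*(-2))*(√(13 + 4*13)/2) = -6*√(13 + 52) = -6*√65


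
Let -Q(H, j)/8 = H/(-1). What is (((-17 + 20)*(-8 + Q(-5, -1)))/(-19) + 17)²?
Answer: 218089/361 ≈ 604.13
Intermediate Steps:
Q(H, j) = 8*H (Q(H, j) = -8*H/(-1) = -8*H*(-1) = -(-8)*H = 8*H)
(((-17 + 20)*(-8 + Q(-5, -1)))/(-19) + 17)² = (((-17 + 20)*(-8 + 8*(-5)))/(-19) + 17)² = ((3*(-8 - 40))*(-1/19) + 17)² = ((3*(-48))*(-1/19) + 17)² = (-144*(-1/19) + 17)² = (144/19 + 17)² = (467/19)² = 218089/361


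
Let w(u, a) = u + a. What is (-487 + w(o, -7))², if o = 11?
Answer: 233289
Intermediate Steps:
w(u, a) = a + u
(-487 + w(o, -7))² = (-487 + (-7 + 11))² = (-487 + 4)² = (-483)² = 233289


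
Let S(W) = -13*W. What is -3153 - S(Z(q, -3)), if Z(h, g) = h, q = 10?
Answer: -3023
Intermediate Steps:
-3153 - S(Z(q, -3)) = -3153 - (-13)*10 = -3153 - 1*(-130) = -3153 + 130 = -3023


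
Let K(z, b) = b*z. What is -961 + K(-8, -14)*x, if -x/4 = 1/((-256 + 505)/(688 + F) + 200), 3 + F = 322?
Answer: -27747975/28807 ≈ -963.24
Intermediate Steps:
F = 319 (F = -3 + 322 = 319)
x = -4028/201649 (x = -4/((-256 + 505)/(688 + 319) + 200) = -4/(249/1007 + 200) = -4/201649/1007 = -4*1007/201649 = -4028/201649 ≈ -0.019975)
-961 + K(-8, -14)*x = -961 - 14*(-8)*(-4028/201649) = -961 + 112*(-4028/201649) = -961 - 64448/28807 = -27747975/28807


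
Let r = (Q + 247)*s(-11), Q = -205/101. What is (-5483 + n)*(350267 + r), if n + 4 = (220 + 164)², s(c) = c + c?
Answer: 4945155494067/101 ≈ 4.8962e+10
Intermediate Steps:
s(c) = 2*c
Q = -205/101 (Q = -205*1/101 = -205/101 ≈ -2.0297)
n = 147452 (n = -4 + (220 + 164)² = -4 + 384² = -4 + 147456 = 147452)
r = -544324/101 (r = (-205/101 + 247)*(2*(-11)) = (24742/101)*(-22) = -544324/101 ≈ -5389.3)
(-5483 + n)*(350267 + r) = (-5483 + 147452)*(350267 - 544324/101) = 141969*(34832643/101) = 4945155494067/101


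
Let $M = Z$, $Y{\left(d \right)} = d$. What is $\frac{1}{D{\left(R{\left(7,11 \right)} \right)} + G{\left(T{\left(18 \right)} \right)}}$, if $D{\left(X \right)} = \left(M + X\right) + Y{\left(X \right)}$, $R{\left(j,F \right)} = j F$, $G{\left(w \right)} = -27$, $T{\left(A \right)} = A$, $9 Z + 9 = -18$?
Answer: $\frac{1}{124} \approx 0.0080645$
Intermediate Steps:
$Z = -3$ ($Z = -1 + \frac{1}{9} \left(-18\right) = -1 - 2 = -3$)
$M = -3$
$R{\left(j,F \right)} = F j$
$D{\left(X \right)} = -3 + 2 X$ ($D{\left(X \right)} = \left(-3 + X\right) + X = -3 + 2 X$)
$\frac{1}{D{\left(R{\left(7,11 \right)} \right)} + G{\left(T{\left(18 \right)} \right)}} = \frac{1}{\left(-3 + 2 \cdot 11 \cdot 7\right) - 27} = \frac{1}{\left(-3 + 2 \cdot 77\right) - 27} = \frac{1}{\left(-3 + 154\right) - 27} = \frac{1}{151 - 27} = \frac{1}{124}$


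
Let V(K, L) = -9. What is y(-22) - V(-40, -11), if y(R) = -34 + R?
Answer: -47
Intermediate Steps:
y(-22) - V(-40, -11) = (-34 - 22) - 1*(-9) = -56 + 9 = -47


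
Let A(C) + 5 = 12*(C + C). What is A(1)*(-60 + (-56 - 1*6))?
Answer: -2318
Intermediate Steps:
A(C) = -5 + 24*C (A(C) = -5 + 12*(C + C) = -5 + 12*(2*C) = -5 + 24*C)
A(1)*(-60 + (-56 - 1*6)) = (-5 + 24*1)*(-60 + (-56 - 1*6)) = (-5 + 24)*(-60 + (-56 - 6)) = 19*(-60 - 62) = 19*(-122) = -2318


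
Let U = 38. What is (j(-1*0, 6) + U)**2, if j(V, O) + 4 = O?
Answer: 1600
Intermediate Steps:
j(V, O) = -4 + O
(j(-1*0, 6) + U)**2 = ((-4 + 6) + 38)**2 = (2 + 38)**2 = 40**2 = 1600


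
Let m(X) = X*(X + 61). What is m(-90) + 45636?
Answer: 48246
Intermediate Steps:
m(X) = X*(61 + X)
m(-90) + 45636 = -90*(61 - 90) + 45636 = -90*(-29) + 45636 = 2610 + 45636 = 48246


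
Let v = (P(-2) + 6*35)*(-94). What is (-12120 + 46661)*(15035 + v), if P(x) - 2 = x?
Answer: -162515405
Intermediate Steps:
P(x) = 2 + x
v = -19740 (v = ((2 - 2) + 6*35)*(-94) = (0 + 210)*(-94) = 210*(-94) = -19740)
(-12120 + 46661)*(15035 + v) = (-12120 + 46661)*(15035 - 19740) = 34541*(-4705) = -162515405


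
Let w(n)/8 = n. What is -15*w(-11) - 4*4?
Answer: 1304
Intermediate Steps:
w(n) = 8*n
-15*w(-11) - 4*4 = -120*(-11) - 4*4 = -15*(-88) - 16 = 1320 - 16 = 1304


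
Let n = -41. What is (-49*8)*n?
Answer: 16072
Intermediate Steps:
(-49*8)*n = -49*8*(-41) = -392*(-41) = 16072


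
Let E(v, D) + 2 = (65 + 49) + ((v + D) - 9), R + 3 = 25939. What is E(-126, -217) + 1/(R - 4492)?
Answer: -5146559/21444 ≈ -240.00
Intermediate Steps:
R = 25936 (R = -3 + 25939 = 25936)
E(v, D) = 103 + D + v (E(v, D) = -2 + ((65 + 49) + ((v + D) - 9)) = -2 + (114 + ((D + v) - 9)) = -2 + (114 + (-9 + D + v)) = -2 + (105 + D + v) = 103 + D + v)
E(-126, -217) + 1/(R - 4492) = (103 - 217 - 126) + 1/(25936 - 4492) = -240 + 1/21444 = -5146559/21444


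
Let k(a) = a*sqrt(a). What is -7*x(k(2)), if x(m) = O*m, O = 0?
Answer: 0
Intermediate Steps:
k(a) = a**(3/2)
x(m) = 0 (x(m) = 0*m = 0)
-7*x(k(2)) = -7*0 = 0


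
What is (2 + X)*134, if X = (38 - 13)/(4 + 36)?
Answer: 1407/4 ≈ 351.75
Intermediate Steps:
X = 5/8 (X = 25/40 = 25*(1/40) = 5/8 ≈ 0.62500)
(2 + X)*134 = (2 + 5/8)*134 = (21/8)*134 = 1407/4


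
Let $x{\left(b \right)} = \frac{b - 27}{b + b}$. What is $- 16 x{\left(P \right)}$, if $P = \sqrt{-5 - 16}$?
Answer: $-8 - \frac{72 i \sqrt{21}}{7} \approx -8.0 - 47.135 i$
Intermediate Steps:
$P = i \sqrt{21}$ ($P = \sqrt{-21} = i \sqrt{21} \approx 4.5826 i$)
$x{\left(b \right)} = \frac{-27 + b}{2 b}$
$- 16 x{\left(P \right)} = - 16 \frac{-27 + i \sqrt{21}}{2 i \sqrt{21}} = - 16 \frac{- \frac{i \sqrt{21}}{21} \left(-27 + i \sqrt{21}\right)}{2} = - 16 \left(- \frac{i \sqrt{21} \left(-27 + i \sqrt{21}\right)}{42}\right) = \frac{8 i \sqrt{21} \left(-27 + i \sqrt{21}\right)}{21}$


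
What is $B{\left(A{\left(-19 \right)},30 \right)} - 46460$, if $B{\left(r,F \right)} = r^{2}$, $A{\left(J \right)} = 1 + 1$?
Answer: $-46456$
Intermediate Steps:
$A{\left(J \right)} = 2$
$B{\left(A{\left(-19 \right)},30 \right)} - 46460 = 2^{2} - 46460 = 4 - 46460 = -46456$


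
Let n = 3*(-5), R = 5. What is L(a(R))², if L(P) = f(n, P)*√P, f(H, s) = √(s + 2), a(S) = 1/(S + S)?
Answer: 21/100 ≈ 0.21000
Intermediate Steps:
a(S) = 1/(2*S)
n = -15
f(H, s) = √(2 + s)
L(P) = √P*√(2 + P) (L(P) = √(2 + P)*√P = √P*√(2 + P))
L(a(R))² = (√((½)/5)*√(2 + (½)/5))² = (√((½)*(⅕))*√(2 + (½)*(⅕)))² = (√(⅒)*√(2 + ⅒))² = ((√10/10)*√(21/10))² = ((√10/10)*(√210/10))² = (√21/10)² = 21/100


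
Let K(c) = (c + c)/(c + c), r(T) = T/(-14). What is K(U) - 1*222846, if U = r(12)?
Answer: -222845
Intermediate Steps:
r(T) = -T/14 (r(T) = T*(-1/14) = -T/14)
U = -6/7 (U = -1/14*12 = -6/7 ≈ -0.85714)
K(c) = 1 (K(c) = (2*c)/((2*c)) = (2*c)*(1/(2*c)) = 1)
K(U) - 1*222846 = 1 - 1*222846 = 1 - 222846 = -222845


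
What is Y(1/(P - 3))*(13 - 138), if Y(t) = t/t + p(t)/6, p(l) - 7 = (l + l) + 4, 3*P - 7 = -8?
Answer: -1025/3 ≈ -341.67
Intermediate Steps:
P = -⅓ (P = 7/3 + (⅓)*(-8) = 7/3 - 8/3 = -⅓ ≈ -0.33333)
p(l) = 11 + 2*l (p(l) = 7 + ((l + l) + 4) = 7 + (2*l + 4) = 7 + (4 + 2*l) = 11 + 2*l)
Y(t) = 17/6 + t/3 (Y(t) = t/t + (11 + 2*t)/6 = 1 + (11 + 2*t)*(⅙) = 1 + (11/6 + t/3) = 17/6 + t/3)
Y(1/(P - 3))*(13 - 138) = (17/6 + 1/(3*(-⅓ - 3)))*(13 - 138) = (17/6 + 1/(3*(-10/3)))*(-125) = (17/6 + (⅓)*(-3/10))*(-125) = (17/6 - ⅒)*(-125) = (41/15)*(-125) = -1025/3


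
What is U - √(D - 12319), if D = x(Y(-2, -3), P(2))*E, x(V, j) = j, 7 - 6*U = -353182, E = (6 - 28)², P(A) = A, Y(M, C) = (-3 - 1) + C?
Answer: 353189/6 - I*√11351 ≈ 58865.0 - 106.54*I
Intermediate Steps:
Y(M, C) = -4 + C
E = 484 (E = (-22)² = 484)
U = 353189/6 (U = 7/6 - ⅙*(-353182) = 7/6 + 176591/3 = 353189/6 ≈ 58865.)
D = 968 (D = 2*484 = 968)
U - √(D - 12319) = 353189/6 - √(968 - 12319) = 353189/6 - √(-11351) = 353189/6 - I*√11351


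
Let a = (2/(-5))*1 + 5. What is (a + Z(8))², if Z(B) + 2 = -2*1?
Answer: 9/25 ≈ 0.36000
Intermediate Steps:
a = 23/5 (a = (2*(-⅕))*1 + 5 = -⅖*1 + 5 = -⅖ + 5 = 23/5 ≈ 4.6000)
Z(B) = -4 (Z(B) = -2 - 2*1 = -2 - 2 = -4)
(a + Z(8))² = (23/5 - 4)² = (⅗)² = 9/25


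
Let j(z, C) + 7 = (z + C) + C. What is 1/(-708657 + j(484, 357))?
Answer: -1/707466 ≈ -1.4135e-6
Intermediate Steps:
j(z, C) = -7 + z + 2*C (j(z, C) = -7 + ((z + C) + C) = -7 + ((C + z) + C) = -7 + (z + 2*C) = -7 + z + 2*C)
1/(-708657 + j(484, 357)) = 1/(-708657 + (-7 + 484 + 2*357)) = 1/(-708657 + (-7 + 484 + 714)) = 1/(-708657 + 1191) = 1/(-707466) = -1/707466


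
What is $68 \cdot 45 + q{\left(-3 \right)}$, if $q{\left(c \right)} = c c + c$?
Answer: $3066$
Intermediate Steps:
$q{\left(c \right)} = c + c^{2}$ ($q{\left(c \right)} = c^{2} + c = c + c^{2}$)
$68 \cdot 45 + q{\left(-3 \right)} = 68 \cdot 45 - 3 \left(1 - 3\right) = 3060 - -6 = 3060 + 6 = 3066$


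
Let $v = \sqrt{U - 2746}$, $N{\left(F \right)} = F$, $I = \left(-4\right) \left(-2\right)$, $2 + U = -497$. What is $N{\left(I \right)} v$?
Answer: $8 i \sqrt{3245} \approx 455.72 i$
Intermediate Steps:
$U = -499$ ($U = -2 - 497 = -499$)
$I = 8$
$v = i \sqrt{3245}$ ($v = \sqrt{-499 - 2746} = \sqrt{-3245} = i \sqrt{3245} \approx 56.965 i$)
$N{\left(I \right)} v = 8 i \sqrt{3245}$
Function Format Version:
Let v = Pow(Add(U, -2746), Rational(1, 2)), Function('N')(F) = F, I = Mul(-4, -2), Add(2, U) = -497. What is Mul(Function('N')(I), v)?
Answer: Mul(8, I, Pow(3245, Rational(1, 2))) ≈ Mul(455.72, I)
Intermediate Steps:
U = -499 (U = Add(-2, -497) = -499)
I = 8
v = Mul(I, Pow(3245, Rational(1, 2))) (v = Pow(Add(-499, -2746), Rational(1, 2)) = Pow(-3245, Rational(1, 2)) = Mul(I, Pow(3245, Rational(1, 2))) ≈ Mul(56.965, I))
Mul(Function('N')(I), v) = Mul(8, Mul(I, Pow(3245, Rational(1, 2)))) = Mul(8, I, Pow(3245, Rational(1, 2)))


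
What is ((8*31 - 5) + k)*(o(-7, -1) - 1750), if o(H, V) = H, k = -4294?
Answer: 7117607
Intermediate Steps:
((8*31 - 5) + k)*(o(-7, -1) - 1750) = ((8*31 - 5) - 4294)*(-7 - 1750) = ((248 - 5) - 4294)*(-1757) = (243 - 4294)*(-1757) = -4051*(-1757) = 7117607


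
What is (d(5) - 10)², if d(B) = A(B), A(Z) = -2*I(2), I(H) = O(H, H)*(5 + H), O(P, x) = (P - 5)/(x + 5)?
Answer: 16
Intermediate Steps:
O(P, x) = (-5 + P)/(5 + x)
I(H) = -5 + H (I(H) = ((-5 + H)/(5 + H))*(5 + H) = -5 + H)
A(Z) = 6 (A(Z) = -2*(-5 + 2) = -2*(-3) = 6)
d(B) = 6
(d(5) - 10)² = (6 - 10)² = (-4)² = 16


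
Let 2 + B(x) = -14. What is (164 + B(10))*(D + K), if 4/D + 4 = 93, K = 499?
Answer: 6573420/89 ≈ 73859.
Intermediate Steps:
B(x) = -16 (B(x) = -2 - 14 = -16)
D = 4/89 (D = 4/(-4 + 93) = 4/89 ≈ 0.044944)
(164 + B(10))*(D + K) = (164 - 16)*(4/89 + 499) = 148*(44415/89) = 6573420/89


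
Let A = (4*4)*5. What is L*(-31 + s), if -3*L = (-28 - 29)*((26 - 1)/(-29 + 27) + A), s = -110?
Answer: -361665/2 ≈ -1.8083e+5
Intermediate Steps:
A = 80 (A = 16*5 = 80)
L = 2565/2 (L = -(-28 - 29)*((26 - 1)/(-29 + 27) + 80)/3 = -(-19)*(25/(-2) + 80) = -(-19)*(25*(-1/2) + 80) = -(-19)*(-25/2 + 80) = -(-19)*135/2 = -1/3*(-7695/2) = 2565/2 ≈ 1282.5)
L*(-31 + s) = 2565*(-31 - 110)/2 = (2565/2)*(-141) = -361665/2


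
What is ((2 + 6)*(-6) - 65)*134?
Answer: -15142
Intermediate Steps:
((2 + 6)*(-6) - 65)*134 = (8*(-6) - 65)*134 = (-48 - 65)*134 = -113*134 = -15142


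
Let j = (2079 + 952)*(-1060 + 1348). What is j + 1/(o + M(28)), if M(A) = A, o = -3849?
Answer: 3335457887/3821 ≈ 8.7293e+5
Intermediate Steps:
j = 872928 (j = 3031*288 = 872928)
j + 1/(o + M(28)) = 872928 + 1/(-3849 + 28) = 872928 + 1/(-3821) = 872928 - 1/3821 = 3335457887/3821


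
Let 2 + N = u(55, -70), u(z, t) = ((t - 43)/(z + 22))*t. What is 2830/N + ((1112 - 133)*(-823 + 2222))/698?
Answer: 192408601/96673 ≈ 1990.3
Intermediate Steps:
u(z, t) = t*(-43 + t)/(22 + z) (u(z, t) = ((-43 + t)/(22 + z))*t = t*(-43 + t)/(22 + z))
N = 1108/11 (N = -2 - 70*(-43 - 70)/(22 + 55) = -2 - 70*(-113)/77 = -2 - 70*1/77*(-113) = -2 + 1130/11 = 1108/11 ≈ 100.73)
2830/N + ((1112 - 133)*(-823 + 2222))/698 = 2830/(1108/11) + ((1112 - 133)*(-823 + 2222))/698 = 2830*(11/1108) + (979*1399)*(1/698) = 15565/554 + 1369621*(1/698) = 15565/554 + 1369621/698 = 192408601/96673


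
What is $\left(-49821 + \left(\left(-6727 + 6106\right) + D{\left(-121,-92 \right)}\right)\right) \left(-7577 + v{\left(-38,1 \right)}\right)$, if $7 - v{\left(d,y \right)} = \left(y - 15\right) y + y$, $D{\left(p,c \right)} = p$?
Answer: $382104591$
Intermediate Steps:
$v{\left(d,y \right)} = 7 - y - y \left(-15 + y\right)$ ($v{\left(d,y \right)} = 7 - \left(\left(y - 15\right) y + y\right) = 7 - \left(\left(-15 + y\right) y + y\right) = 7 - \left(y \left(-15 + y\right) + y\right) = 7 - \left(y + y \left(-15 + y\right)\right) = 7 - y - y \left(-15 + y\right)$)
$\left(-49821 + \left(\left(-6727 + 6106\right) + D{\left(-121,-92 \right)}\right)\right) \left(-7577 + v{\left(-38,1 \right)}\right) = \left(-49821 + \left(\left(-6727 + 6106\right) - 121\right)\right) \left(-7577 + \left(7 - 1^{2} + 14 \cdot 1\right)\right) = \left(-49821 - 742\right) \left(-7577 + \left(7 - 1 + 14\right)\right) = - 50563 \left(-7577 + 20\right) = \left(-50563\right) \left(-7557\right) = 382104591$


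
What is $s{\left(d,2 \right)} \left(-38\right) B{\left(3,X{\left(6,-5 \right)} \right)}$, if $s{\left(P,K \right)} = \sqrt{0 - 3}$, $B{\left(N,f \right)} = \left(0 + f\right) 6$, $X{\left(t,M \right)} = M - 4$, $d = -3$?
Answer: $2052 i \sqrt{3} \approx 3554.2 i$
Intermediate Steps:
$X{\left(t,M \right)} = -4 + M$
$B{\left(N,f \right)} = 6 f$ ($B{\left(N,f \right)} = f 6 = 6 f$)
$s{\left(P,K \right)} = i \sqrt{3}$ ($s{\left(P,K \right)} = \sqrt{-3} = i \sqrt{3}$)
$s{\left(d,2 \right)} \left(-38\right) B{\left(3,X{\left(6,-5 \right)} \right)} = i \sqrt{3} \left(-38\right) 6 \left(-4 - 5\right) = - 38 i \sqrt{3} \cdot 6 \left(-9\right) = - 38 i \sqrt{3} \left(-54\right) = 2052 i \sqrt{3}$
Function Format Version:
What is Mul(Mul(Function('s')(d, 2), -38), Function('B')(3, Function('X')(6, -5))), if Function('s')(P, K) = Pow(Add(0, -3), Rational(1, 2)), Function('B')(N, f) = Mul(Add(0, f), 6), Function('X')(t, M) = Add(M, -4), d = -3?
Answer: Mul(2052, I, Pow(3, Rational(1, 2))) ≈ Mul(3554.2, I)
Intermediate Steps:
Function('X')(t, M) = Add(-4, M)
Function('B')(N, f) = Mul(6, f) (Function('B')(N, f) = Mul(f, 6) = Mul(6, f))
Function('s')(P, K) = Mul(I, Pow(3, Rational(1, 2))) (Function('s')(P, K) = Pow(-3, Rational(1, 2)) = Mul(I, Pow(3, Rational(1, 2))))
Mul(Mul(Function('s')(d, 2), -38), Function('B')(3, Function('X')(6, -5))) = Mul(Mul(Mul(I, Pow(3, Rational(1, 2))), -38), Mul(6, Add(-4, -5))) = Mul(Mul(-38, I, Pow(3, Rational(1, 2))), Mul(6, -9)) = Mul(Mul(-38, I, Pow(3, Rational(1, 2))), -54) = Mul(2052, I, Pow(3, Rational(1, 2)))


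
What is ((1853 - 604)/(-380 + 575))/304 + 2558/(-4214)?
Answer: -73187477/124902960 ≈ -0.58595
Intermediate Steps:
((1853 - 604)/(-380 + 575))/304 + 2558/(-4214) = (1249/195)*(1/304) + 2558*(-1/4214) = (1249*(1/195))*(1/304) - 1279/2107 = (1249/195)*(1/304) - 1279/2107 = 1249/59280 - 1279/2107 = -73187477/124902960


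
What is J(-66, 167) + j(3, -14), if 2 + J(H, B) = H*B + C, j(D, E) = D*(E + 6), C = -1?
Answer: -11049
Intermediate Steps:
j(D, E) = D*(6 + E)
J(H, B) = -3 + B*H (J(H, B) = -2 + (H*B - 1) = -2 + (B*H - 1) = -2 + (-1 + B*H) = -3 + B*H)
J(-66, 167) + j(3, -14) = (-3 + 167*(-66)) + 3*(6 - 14) = (-3 - 11022) + 3*(-8) = -11025 - 24 = -11049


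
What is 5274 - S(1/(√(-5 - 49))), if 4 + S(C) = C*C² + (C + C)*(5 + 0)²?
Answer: 5278 + 2699*I*√6/972 ≈ 5278.0 + 6.8016*I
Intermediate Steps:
S(C) = -4 + C³ + 50*C (S(C) = -4 + (C*C² + (C + C)*(5 + 0)²) = -4 + (C³ + (2*C)*5²) = -4 + (C³ + (2*C)*25) = -4 + (C³ + 50*C) = -4 + C³ + 50*C)
5274 - S(1/(√(-5 - 49))) = 5274 - (-4 + (1/(√(-5 - 49)))³ + 50/(√(-5 - 49))) = 5274 - (-4 + (1/(√(-54)))³ + 50/(√(-54))) = 5274 - (-4 + (1/(3*I*√6))³ + 50/((3*I*√6))) = 5274 - (-4 + (-I*√6/18)³ + 50*(-I*√6/18)) = 5274 - (-4 + I*√6/972 - 25*I*√6/9) = 5274 - (-4 - 2699*I*√6/972) = 5274 + (4 + 2699*I*√6/972) = 5278 + 2699*I*√6/972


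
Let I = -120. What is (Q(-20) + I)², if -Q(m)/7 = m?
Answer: 400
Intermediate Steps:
Q(m) = -7*m
(Q(-20) + I)² = (-7*(-20) - 120)² = (140 - 120)² = 20² = 400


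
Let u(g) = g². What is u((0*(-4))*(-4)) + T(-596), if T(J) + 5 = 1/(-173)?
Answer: -866/173 ≈ -5.0058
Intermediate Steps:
T(J) = -866/173 (T(J) = -5 + 1/(-173) = -5 - 1/173 = -866/173)
u((0*(-4))*(-4)) + T(-596) = ((0*(-4))*(-4))² - 866/173 = (0*(-4))² - 866/173 = 0² - 866/173 = 0 - 866/173 = -866/173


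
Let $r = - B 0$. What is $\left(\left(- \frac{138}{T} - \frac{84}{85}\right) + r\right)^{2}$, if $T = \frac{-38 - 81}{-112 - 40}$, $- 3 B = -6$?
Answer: $\frac{38489616}{1225} \approx 31420.0$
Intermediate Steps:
$B = 2$ ($B = \left(- \frac{1}{3}\right) \left(-6\right) = 2$)
$T = \frac{119}{152}$ ($T = - \frac{119}{-152} = \left(-119\right) \left(- \frac{1}{152}\right) = \frac{119}{152} \approx 0.7829$)
$r = 0$ ($r = \left(-1\right) 2 \cdot 0 = \left(-2\right) 0 = 0$)
$\left(\left(- \frac{138}{T} - \frac{84}{85}\right) + r\right)^{2} = \left(\left(- \frac{138}{\frac{119}{152}} - \frac{84}{85}\right) + 0\right)^{2} = \left(\left(\left(-138\right) \frac{152}{119} - \frac{84}{85}\right) + 0\right)^{2} = \left(\left(- \frac{20976}{119} - \frac{84}{85}\right) + 0\right)^{2} = \left(- \frac{6204}{35} + 0\right)^{2} = \left(- \frac{6204}{35}\right)^{2} = \frac{38489616}{1225}$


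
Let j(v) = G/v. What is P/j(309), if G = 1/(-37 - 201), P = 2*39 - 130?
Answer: 3824184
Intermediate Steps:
P = -52 (P = 78 - 130 = -52)
G = -1/238 (G = 1/(-238) = -1/238 ≈ -0.0042017)
j(v) = -1/(238*v)
P/j(309) = -52/((-1/238/309)) = -52/((-1/238*1/309)) = -52/(-1/73542) = -52*(-73542) = 3824184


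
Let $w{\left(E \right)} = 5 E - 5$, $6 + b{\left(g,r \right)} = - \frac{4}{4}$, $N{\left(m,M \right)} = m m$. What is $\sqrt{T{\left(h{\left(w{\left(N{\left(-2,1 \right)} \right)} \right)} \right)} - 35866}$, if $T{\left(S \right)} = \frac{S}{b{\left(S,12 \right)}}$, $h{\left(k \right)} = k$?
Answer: $\frac{i \sqrt{1757539}}{7} \approx 189.39 i$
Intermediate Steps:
$N{\left(m,M \right)} = m^{2}$
$b{\left(g,r \right)} = -7$ ($b{\left(g,r \right)} = -6 - \frac{4}{4} = -6 - 1 = -7$)
$w{\left(E \right)} = -5 + 5 E$
$T{\left(S \right)} = - \frac{S}{7}$ ($T{\left(S \right)} = \frac{S}{-7} = S \left(- \frac{1}{7}\right) = - \frac{S}{7}$)
$\sqrt{T{\left(h{\left(w{\left(N{\left(-2,1 \right)} \right)} \right)} \right)} - 35866} = \sqrt{- \frac{-5 + 5 \left(-2\right)^{2}}{7} - 35866} = \sqrt{- \frac{-5 + 5 \cdot 4}{7} - 35866} = \sqrt{- \frac{-5 + 20}{7} - 35866} = \sqrt{\left(- \frac{1}{7}\right) 15 - 35866} = \sqrt{- \frac{15}{7} - 35866} = \sqrt{- \frac{251077}{7}} = \frac{i \sqrt{1757539}}{7}$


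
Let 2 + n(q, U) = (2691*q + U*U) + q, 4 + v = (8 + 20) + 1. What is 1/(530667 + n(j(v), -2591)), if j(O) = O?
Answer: 1/7311246 ≈ 1.3678e-7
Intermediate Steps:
v = 25 (v = -4 + ((8 + 20) + 1) = -4 + (28 + 1) = -4 + 29 = 25)
n(q, U) = -2 + U² + 2692*q (n(q, U) = -2 + ((2691*q + U*U) + q) = -2 + ((2691*q + U²) + q) = -2 + ((U² + 2691*q) + q) = -2 + (U² + 2692*q) = -2 + U² + 2692*q)
1/(530667 + n(j(v), -2591)) = 1/(530667 + (-2 + (-2591)² + 2692*25)) = 1/(530667 + (-2 + 6713281 + 67300)) = 1/(530667 + 6780579) = 1/7311246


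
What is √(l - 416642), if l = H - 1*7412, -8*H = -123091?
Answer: I*√6538682/4 ≈ 639.27*I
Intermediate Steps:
H = 123091/8 (H = -⅛*(-123091) = 123091/8 ≈ 15386.)
l = 63795/8 (l = 123091/8 - 1*7412 = 123091/8 - 7412 = 63795/8 ≈ 7974.4)
√(l - 416642) = √(63795/8 - 416642) = √(-3269341/8) = I*√6538682/4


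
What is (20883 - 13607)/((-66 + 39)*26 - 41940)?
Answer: -3638/21321 ≈ -0.17063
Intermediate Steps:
(20883 - 13607)/((-66 + 39)*26 - 41940) = 7276/(-27*26 - 41940) = 7276/(-702 - 41940) = 7276/(-42642) = 7276*(-1/42642) = -3638/21321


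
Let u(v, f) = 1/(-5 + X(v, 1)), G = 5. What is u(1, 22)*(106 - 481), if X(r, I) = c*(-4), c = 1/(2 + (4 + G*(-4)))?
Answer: 875/11 ≈ 79.545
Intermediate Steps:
c = -1/14 (c = 1/(2 + (4 + 5*(-4))) = 1/(2 + (4 - 20)) = 1/(2 - 16) = 1/(-14) = -1/14 ≈ -0.071429)
X(r, I) = 2/7 (X(r, I) = -1/14*(-4) = 2/7)
u(v, f) = -7/33 (u(v, f) = 1/(-5 + 2/7) = 1/(-33/7) = -7/33)
u(1, 22)*(106 - 481) = -7*(106 - 481)/33 = -7/33*(-375) = 875/11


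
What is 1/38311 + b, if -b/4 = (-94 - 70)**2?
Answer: -4121650623/38311 ≈ -1.0758e+5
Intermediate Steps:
b = -107584 (b = -4*(-94 - 70)**2 = -4*(-164)**2 = -4*26896 = -107584)
1/38311 + b = 1/38311 - 107584 = -4121650623/38311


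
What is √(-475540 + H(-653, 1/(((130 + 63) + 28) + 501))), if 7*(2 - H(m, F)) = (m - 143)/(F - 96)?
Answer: I*√111940364904394026/485177 ≈ 689.59*I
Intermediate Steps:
H(m, F) = 2 - (-143 + m)/(7*(-96 + F)) (H(m, F) = 2 - (m - 143)/(7*(F - 96)) = 2 - (-143 + m)/(7*(-96 + F)))
√(-475540 + H(-653, 1/(((130 + 63) + 28) + 501))) = √(-475540 + (-1201 - 1*(-653) + 14/(((130 + 63) + 28) + 501))/(7*(-96 + 1/(((130 + 63) + 28) + 501)))) = √(-475540 + (-1201 + 653 + 14/((193 + 28) + 501))/(7*(-96 + 1/((193 + 28) + 501)))) = √(-475540 + (-1201 + 653 + 14/(221 + 501))/(7*(-96 + 1/(221 + 501)))) = √(-475540 + (-1201 + 653 + 14/722)/(7*(-96 + 1/722))) = √(-475540 + (-1201 + 653 + 14*(1/722))/(7*(-96 + 1/722))) = √(-475540 + (-1201 + 653 + 7/361)/(7*(-69311/722))) = √(-475540 + (⅐)*(-722/69311)*(-197821/361)) = √(-475540 + 395642/485177) = √(-230720674938/485177) = I*√111940364904394026/485177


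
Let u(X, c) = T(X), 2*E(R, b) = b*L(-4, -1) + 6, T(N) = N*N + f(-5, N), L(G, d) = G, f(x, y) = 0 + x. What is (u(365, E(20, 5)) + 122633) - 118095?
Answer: 137758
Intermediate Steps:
f(x, y) = x
T(N) = -5 + N² (T(N) = N*N - 5 = N² - 5 = -5 + N²)
E(R, b) = 3 - 2*b (E(R, b) = (b*(-4) + 6)/2 = (-4*b + 6)/2 = (6 - 4*b)/2 = 3 - 2*b)
u(X, c) = -5 + X²
(u(365, E(20, 5)) + 122633) - 118095 = ((-5 + 365²) + 122633) - 118095 = ((-5 + 133225) + 122633) - 118095 = (133220 + 122633) - 118095 = 255853 - 118095 = 137758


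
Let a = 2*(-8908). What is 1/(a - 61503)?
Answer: -1/79319 ≈ -1.2607e-5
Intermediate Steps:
a = -17816
1/(a - 61503) = 1/(-17816 - 61503) = 1/(-79319) = -1/79319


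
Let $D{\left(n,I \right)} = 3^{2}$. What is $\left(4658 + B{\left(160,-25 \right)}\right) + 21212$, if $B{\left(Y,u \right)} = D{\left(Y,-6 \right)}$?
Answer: $25879$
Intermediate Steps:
$D{\left(n,I \right)} = 9$
$B{\left(Y,u \right)} = 9$
$\left(4658 + B{\left(160,-25 \right)}\right) + 21212 = \left(4658 + 9\right) + 21212 = 4667 + 21212 = 25879$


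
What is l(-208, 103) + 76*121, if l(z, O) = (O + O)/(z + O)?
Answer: 965374/105 ≈ 9194.0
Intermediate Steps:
l(z, O) = 2*O/(O + z) (l(z, O) = (2*O)/(O + z) = 2*O/(O + z))
l(-208, 103) + 76*121 = 2*103/(103 - 208) + 76*121 = 2*103/(-105) + 9196 = 2*103*(-1/105) + 9196 = -206/105 + 9196 = 965374/105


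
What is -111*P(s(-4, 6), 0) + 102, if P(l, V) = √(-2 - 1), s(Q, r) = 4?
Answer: 102 - 111*I*√3 ≈ 102.0 - 192.26*I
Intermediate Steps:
P(l, V) = I*√3 (P(l, V) = √(-3) = I*√3)
-111*P(s(-4, 6), 0) + 102 = -111*I*√3 + 102 = 102 - 111*I*√3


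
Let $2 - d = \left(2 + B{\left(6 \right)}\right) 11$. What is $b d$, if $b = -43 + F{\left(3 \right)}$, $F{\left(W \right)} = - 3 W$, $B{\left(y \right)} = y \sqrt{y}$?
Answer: $1040 + 3432 \sqrt{6} \approx 9446.7$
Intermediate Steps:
$B{\left(y \right)} = y^{\frac{3}{2}}$
$d = -20 - 66 \sqrt{6}$ ($d = 2 - \left(2 + 6^{\frac{3}{2}}\right) 11 = 2 - \left(2 + 6 \sqrt{6}\right) 11 = 2 - \left(22 + 66 \sqrt{6}\right) = -20 - 66 \sqrt{6} \approx -181.67$)
$b = -52$ ($b = -43 - 9 = -52$)
$b d = - 52 \left(-20 - 66 \sqrt{6}\right) = 1040 + 3432 \sqrt{6}$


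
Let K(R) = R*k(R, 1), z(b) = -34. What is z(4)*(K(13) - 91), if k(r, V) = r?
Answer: -2652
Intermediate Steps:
K(R) = R**2 (K(R) = R*R = R**2)
z(4)*(K(13) - 91) = -34*(13**2 - 91) = -34*(169 - 91) = -34*78 = -2652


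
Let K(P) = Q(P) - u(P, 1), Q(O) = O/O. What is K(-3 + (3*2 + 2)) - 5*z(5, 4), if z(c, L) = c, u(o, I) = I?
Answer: -25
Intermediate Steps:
Q(O) = 1
K(P) = 0 (K(P) = 1 - 1*1 = 1 - 1 = 0)
K(-3 + (3*2 + 2)) - 5*z(5, 4) = 0 - 5*5 = 0 - 25 = -25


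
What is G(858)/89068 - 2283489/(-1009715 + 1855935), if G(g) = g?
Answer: -1747066737/649751060 ≈ -2.6888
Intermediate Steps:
G(858)/89068 - 2283489/(-1009715 + 1855935) = 858/89068 - 2283489/(-1009715 + 1855935) = 858*(1/89068) - 2283489/846220 = 429/44534 - 2283489*1/846220 = 429/44534 - 78741/29180 = -1747066737/649751060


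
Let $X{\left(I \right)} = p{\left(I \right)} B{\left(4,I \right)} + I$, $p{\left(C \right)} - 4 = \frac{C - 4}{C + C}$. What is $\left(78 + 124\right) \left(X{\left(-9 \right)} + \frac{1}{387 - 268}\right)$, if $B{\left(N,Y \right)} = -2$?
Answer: $- \frac{3988490}{1071} \approx -3724.1$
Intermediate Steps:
$p{\left(C \right)} = 4 + \frac{-4 + C}{2 C}$ ($p{\left(C \right)} = 4 + \frac{C - 4}{C + C} = 4 + \frac{-4 + C}{2 C}$)
$X{\left(I \right)} = -9 + I + \frac{4}{I}$ ($X{\left(I \right)} = \left(\frac{9}{2} - \frac{2}{I}\right) \left(-2\right) + I = \left(-9 + \frac{4}{I}\right) + I = -9 + I + \frac{4}{I}$)
$\left(78 + 124\right) \left(X{\left(-9 \right)} + \frac{1}{387 - 268}\right) = \left(78 + 124\right) \left(\left(-9 - 9 + \frac{4}{-9}\right) + \frac{1}{387 - 268}\right) = 202 \left(\left(-9 - 9 + 4 \left(- \frac{1}{9}\right)\right) + \frac{1}{119}\right) = 202 \left(\left(-9 - 9 - \frac{4}{9}\right) + \frac{1}{119}\right) = 202 \left(- \frac{166}{9} + \frac{1}{119}\right) = 202 \left(- \frac{19745}{1071}\right) = - \frac{3988490}{1071}$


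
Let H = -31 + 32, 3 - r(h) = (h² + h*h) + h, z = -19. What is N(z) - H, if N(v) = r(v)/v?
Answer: 681/19 ≈ 35.842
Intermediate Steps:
r(h) = 3 - h - 2*h² (r(h) = 3 - ((h² + h*h) + h) = 3 - ((h² + h²) + h) = 3 - (2*h² + h) = 3 - (h + 2*h²) = 3 + (-h - 2*h²) = 3 - h - 2*h²)
H = 1
N(v) = (3 - v - 2*v²)/v
N(z) - H = (-1 - 2*(-19) + 3/(-19)) - 1*1 = (-1 + 38 + 3*(-1/19)) - 1 = (-1 + 38 - 3/19) - 1 = 700/19 - 1 = 681/19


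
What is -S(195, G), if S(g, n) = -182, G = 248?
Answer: 182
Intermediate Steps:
-S(195, G) = -1*(-182) = 182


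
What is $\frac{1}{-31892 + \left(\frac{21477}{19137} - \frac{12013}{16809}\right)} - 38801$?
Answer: $- \frac{132682486935964319}{3419563589308} \approx -38801.0$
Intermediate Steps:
$\frac{1}{-31892 + \left(\frac{21477}{19137} - \frac{12013}{16809}\right)} - 38801 = \frac{1}{-31892 + \left(21477 \cdot \frac{1}{19137} - \frac{12013}{16809}\right)} - 38801 = \frac{1}{-31892 + \left(\frac{7159}{6379} - \frac{12013}{16809}\right)} - 38801 = \frac{1}{-31892 + \frac{43704704}{107224611}} - 38801 = \frac{1}{- \frac{3419563589308}{107224611}} - 38801 = - \frac{107224611}{3419563589308} - 38801 = - \frac{132682486935964319}{3419563589308}$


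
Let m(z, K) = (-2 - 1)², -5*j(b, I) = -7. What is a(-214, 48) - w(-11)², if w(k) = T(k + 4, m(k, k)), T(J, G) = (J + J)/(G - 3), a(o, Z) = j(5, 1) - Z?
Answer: -2342/45 ≈ -52.044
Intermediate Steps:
j(b, I) = 7/5 (j(b, I) = -⅕*(-7) = 7/5)
m(z, K) = 9 (m(z, K) = (-3)² = 9)
a(o, Z) = 7/5 - Z
T(J, G) = 2*J/(-3 + G) (T(J, G) = (2*J)/(-3 + G) = 2*J/(-3 + G))
w(k) = 4/3 + k/3 (w(k) = 2*(k + 4)/(-3 + 9) = 2*(4 + k)/6 = 2*(4 + k)*(⅙) = 4/3 + k/3)
a(-214, 48) - w(-11)² = (7/5 - 1*48) - (4/3 + (⅓)*(-11))² = (7/5 - 48) - (4/3 - 11/3)² = -233/5 - (-7/3)² = -233/5 - 1*49/9 = -233/5 - 49/9 = -2342/45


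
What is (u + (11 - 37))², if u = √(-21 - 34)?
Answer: (-26 + I*√55)² ≈ 621.0 - 385.64*I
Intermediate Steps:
u = I*√55 (u = √(-55) = I*√55 ≈ 7.4162*I)
(u + (11 - 37))² = (I*√55 + (11 - 37))² = (I*√55 - 26)² = (-26 + I*√55)²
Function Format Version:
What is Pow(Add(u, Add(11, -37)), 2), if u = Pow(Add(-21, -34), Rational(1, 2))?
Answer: Pow(Add(-26, Mul(I, Pow(55, Rational(1, 2)))), 2) ≈ Add(621.00, Mul(-385.64, I))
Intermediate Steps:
u = Mul(I, Pow(55, Rational(1, 2))) (u = Pow(-55, Rational(1, 2)) = Mul(I, Pow(55, Rational(1, 2))) ≈ Mul(7.4162, I))
Pow(Add(u, Add(11, -37)), 2) = Pow(Add(Mul(I, Pow(55, Rational(1, 2))), Add(11, -37)), 2) = Pow(Add(Mul(I, Pow(55, Rational(1, 2))), -26), 2) = Pow(Add(-26, Mul(I, Pow(55, Rational(1, 2)))), 2)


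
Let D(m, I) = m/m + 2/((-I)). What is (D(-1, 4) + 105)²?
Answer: 44521/4 ≈ 11130.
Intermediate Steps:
D(m, I) = 1 - 2/I (D(m, I) = 1 + 2*(-1/I) = 1 - 2/I)
(D(-1, 4) + 105)² = ((-2 + 4)/4 + 105)² = ((¼)*2 + 105)² = (½ + 105)² = (211/2)² = 44521/4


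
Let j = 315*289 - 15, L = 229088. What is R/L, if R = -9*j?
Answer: -204795/57272 ≈ -3.5758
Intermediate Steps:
j = 91020 (j = 91035 - 15 = 91020)
R = -819180 (R = -9*91020 = -819180)
R/L = -819180/229088 = -819180*1/229088 = -204795/57272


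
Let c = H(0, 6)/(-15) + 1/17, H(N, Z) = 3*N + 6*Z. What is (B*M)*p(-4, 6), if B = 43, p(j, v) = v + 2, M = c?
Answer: -68456/85 ≈ -805.36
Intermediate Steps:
c = -199/85 (c = (3*0 + 6*6)/(-15) + 1/17 = (0 + 36)*(-1/15) + 1*(1/17) = 36*(-1/15) + 1/17 = -12/5 + 1/17 = -199/85 ≈ -2.3412)
M = -199/85 ≈ -2.3412
p(j, v) = 2 + v
(B*M)*p(-4, 6) = (43*(-199/85))*(2 + 6) = -8557/85*8 = -68456/85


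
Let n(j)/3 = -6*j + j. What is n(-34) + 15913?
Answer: 16423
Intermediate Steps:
n(j) = -15*j (n(j) = 3*(-6*j + j) = 3*(-5*j) = -15*j)
n(-34) + 15913 = -15*(-34) + 15913 = 510 + 15913 = 16423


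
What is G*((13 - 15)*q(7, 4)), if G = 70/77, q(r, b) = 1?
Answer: -20/11 ≈ -1.8182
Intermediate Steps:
G = 10/11 (G = 70*(1/77) = 10/11 ≈ 0.90909)
G*((13 - 15)*q(7, 4)) = 10*((13 - 15)*1)/11 = 10*(-2*1)/11 = (10/11)*(-2) = -20/11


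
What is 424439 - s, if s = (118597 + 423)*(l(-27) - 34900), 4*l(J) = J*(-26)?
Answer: 4133334429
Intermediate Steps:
l(J) = -13*J/2 (l(J) = (J*(-26))/4 = (-26*J)/4 = -13*J/2)
s = -4132909990 (s = (118597 + 423)*(-13/2*(-27) - 34900) = 119020*(351/2 - 34900) = 119020*(-69449/2) = -4132909990)
424439 - s = 424439 - 1*(-4132909990) = 424439 + 4132909990 = 4133334429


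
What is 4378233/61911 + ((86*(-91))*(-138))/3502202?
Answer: 2566719917689/36137471337 ≈ 71.026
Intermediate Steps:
4378233/61911 + ((86*(-91))*(-138))/3502202 = 4378233*(1/61911) - 7826*(-138)*(1/3502202) = 1459411/20637 + 1079988*(1/3502202) = 1459411/20637 + 539994/1751101 = 2566719917689/36137471337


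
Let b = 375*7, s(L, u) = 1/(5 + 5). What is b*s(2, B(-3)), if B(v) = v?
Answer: 525/2 ≈ 262.50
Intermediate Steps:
s(L, u) = ⅒ (s(L, u) = 1/10 = ⅒)
b = 2625
b*s(2, B(-3)) = 2625*(⅒) = 525/2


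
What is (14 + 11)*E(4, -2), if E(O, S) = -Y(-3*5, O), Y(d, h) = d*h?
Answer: 1500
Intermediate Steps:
E(O, S) = 15*O (E(O, S) = -(-3*5)*O = -(-15)*O = 15*O)
(14 + 11)*E(4, -2) = (14 + 11)*(15*4) = 25*60 = 1500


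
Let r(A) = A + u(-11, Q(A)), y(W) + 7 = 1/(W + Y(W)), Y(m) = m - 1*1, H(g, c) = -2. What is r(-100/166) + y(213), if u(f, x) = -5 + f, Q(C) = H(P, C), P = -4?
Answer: -832492/35275 ≈ -23.600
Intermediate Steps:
Y(m) = -1 + m (Y(m) = m - 1 = -1 + m)
Q(C) = -2
y(W) = -7 + 1/(-1 + 2*W) (y(W) = -7 + 1/(W + (-1 + W)) = -7 + 1/(-1 + 2*W))
r(A) = -16 + A (r(A) = A + (-5 - 11) = A - 16 = -16 + A)
r(-100/166) + y(213) = (-16 - 100/166) + 2*(4 - 7*213)/(-1 + 2*213) = (-16 - 100*1/166) + 2*(4 - 1491)/(-1 + 426) = (-16 - 50/83) + 2*(-1487)/425 = -1378/83 + 2*(1/425)*(-1487) = -1378/83 - 2974/425 = -832492/35275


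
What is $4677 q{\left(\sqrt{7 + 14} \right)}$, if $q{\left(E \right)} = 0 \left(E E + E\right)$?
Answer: $0$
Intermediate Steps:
$q{\left(E \right)} = 0$ ($q{\left(E \right)} = 0 \left(E^{2} + E\right) = 0 \left(E + E^{2}\right) = 0$)
$4677 q{\left(\sqrt{7 + 14} \right)} = 4677 \cdot 0 = 0$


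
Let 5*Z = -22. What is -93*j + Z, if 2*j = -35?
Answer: 16231/10 ≈ 1623.1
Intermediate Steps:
Z = -22/5 (Z = (⅕)*(-22) = -22/5 ≈ -4.4000)
j = -35/2 (j = (½)*(-35) = -35/2 ≈ -17.500)
-93*j + Z = -93*(-35/2) - 22/5 = 3255/2 - 22/5 = 16231/10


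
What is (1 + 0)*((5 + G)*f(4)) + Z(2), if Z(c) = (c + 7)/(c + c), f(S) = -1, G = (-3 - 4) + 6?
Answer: -7/4 ≈ -1.7500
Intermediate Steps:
G = -1 (G = -7 + 6 = -1)
Z(c) = (7 + c)/(2*c) (Z(c) = (7 + c)/((2*c)) = (7 + c)*(1/(2*c)) = (7 + c)/(2*c))
(1 + 0)*((5 + G)*f(4)) + Z(2) = (1 + 0)*((5 - 1)*(-1)) + (1/2)*(7 + 2)/2 = 1*(4*(-1)) + (1/2)*(1/2)*9 = 1*(-4) + 9/4 = -4 + 9/4 = -7/4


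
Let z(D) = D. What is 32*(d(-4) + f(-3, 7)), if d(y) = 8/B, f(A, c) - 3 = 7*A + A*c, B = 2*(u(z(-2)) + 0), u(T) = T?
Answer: -1312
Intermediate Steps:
B = -4 (B = 2*(-2 + 0) = 2*(-2) = -4)
f(A, c) = 3 + 7*A + A*c (f(A, c) = 3 + (7*A + A*c) = 3 + 7*A + A*c)
d(y) = -2 (d(y) = 8/(-4) = 8*(-¼) = -2)
32*(d(-4) + f(-3, 7)) = 32*(-2 + (3 + 7*(-3) - 3*7)) = 32*(-2 + (3 - 21 - 21)) = 32*(-2 - 39) = 32*(-41) = -1312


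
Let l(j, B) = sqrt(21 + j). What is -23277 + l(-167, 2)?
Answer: -23277 + I*sqrt(146) ≈ -23277.0 + 12.083*I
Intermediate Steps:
-23277 + l(-167, 2) = -23277 + sqrt(21 - 167) = -23277 + sqrt(-146) = -23277 + I*sqrt(146)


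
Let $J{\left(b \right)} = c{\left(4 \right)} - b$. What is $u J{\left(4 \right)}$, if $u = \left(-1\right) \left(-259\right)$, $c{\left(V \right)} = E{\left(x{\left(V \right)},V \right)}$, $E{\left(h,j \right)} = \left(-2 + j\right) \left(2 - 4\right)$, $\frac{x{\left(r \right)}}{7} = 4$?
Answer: $-2072$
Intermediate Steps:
$x{\left(r \right)} = 28$ ($x{\left(r \right)} = 7 \cdot 4 = 28$)
$E{\left(h,j \right)} = 4 - 2 j$ ($E{\left(h,j \right)} = \left(-2 + j\right) \left(-2\right) = 4 - 2 j$)
$c{\left(V \right)} = 4 - 2 V$
$J{\left(b \right)} = -4 - b$ ($J{\left(b \right)} = \left(4 - 8\right) - b = -4 - b$)
$u = 259$
$u J{\left(4 \right)} = 259 \left(-4 - 4\right) = 259 \left(-8\right) = -2072$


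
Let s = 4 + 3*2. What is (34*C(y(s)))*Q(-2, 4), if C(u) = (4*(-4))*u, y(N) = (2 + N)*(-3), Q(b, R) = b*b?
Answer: 78336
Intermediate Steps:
Q(b, R) = b²
s = 10 (s = 4 + 6 = 10)
y(N) = -6 - 3*N
C(u) = -16*u
(34*C(y(s)))*Q(-2, 4) = (34*(-16*(-6 - 3*10)))*(-2)² = (34*(-16*(-6 - 30)))*4 = (34*(-16*(-36)))*4 = (34*576)*4 = 19584*4 = 78336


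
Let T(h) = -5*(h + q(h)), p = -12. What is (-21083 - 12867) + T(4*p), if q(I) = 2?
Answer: -33720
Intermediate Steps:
T(h) = -10 - 5*h (T(h) = -5*(h + 2) = -5*(2 + h) = -10 - 5*h)
(-21083 - 12867) + T(4*p) = (-21083 - 12867) + (-10 - 20*(-12)) = -33950 + (-10 - 5*(-48)) = -33950 + (-10 + 240) = -33950 + 230 = -33720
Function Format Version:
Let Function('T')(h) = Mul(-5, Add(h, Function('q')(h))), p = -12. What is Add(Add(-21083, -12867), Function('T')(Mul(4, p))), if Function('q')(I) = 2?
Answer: -33720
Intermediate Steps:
Function('T')(h) = Add(-10, Mul(-5, h)) (Function('T')(h) = Mul(-5, Add(h, 2)) = Mul(-5, Add(2, h)) = Add(-10, Mul(-5, h)))
Add(Add(-21083, -12867), Function('T')(Mul(4, p))) = Add(Add(-21083, -12867), Add(-10, Mul(-5, Mul(4, -12)))) = Add(-33950, Add(-10, Mul(-5, -48))) = Add(-33950, Add(-10, 240)) = Add(-33950, 230) = -33720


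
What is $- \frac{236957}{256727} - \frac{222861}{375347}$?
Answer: $- \frac{146155535026}{96361709269} \approx -1.5167$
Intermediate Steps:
$- \frac{236957}{256727} - \frac{222861}{375347} = - \frac{146155535026}{96361709269}$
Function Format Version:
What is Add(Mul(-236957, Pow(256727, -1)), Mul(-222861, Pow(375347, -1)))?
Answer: Rational(-146155535026, 96361709269) ≈ -1.5167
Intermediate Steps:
Add(Mul(-236957, Pow(256727, -1)), Mul(-222861, Pow(375347, -1))) = Add(Mul(-236957, Rational(1, 256727)), Mul(-222861, Rational(1, 375347))) = Add(Rational(-236957, 256727), Rational(-222861, 375347)) = Rational(-146155535026, 96361709269)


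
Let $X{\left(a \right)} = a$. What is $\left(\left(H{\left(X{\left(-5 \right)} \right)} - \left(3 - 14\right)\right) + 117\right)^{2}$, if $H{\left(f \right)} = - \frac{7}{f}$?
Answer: $\frac{418609}{25} \approx 16744.0$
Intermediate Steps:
$\left(\left(H{\left(X{\left(-5 \right)} \right)} - \left(3 - 14\right)\right) + 117\right)^{2} = \left(\left(- \frac{7}{-5} - \left(3 - 14\right)\right) + 117\right)^{2} = \left(\left(\left(-7\right) \left(- \frac{1}{5}\right) - -11\right) + 117\right)^{2} = \left(\left(\frac{7}{5} + 11\right) + 117\right)^{2} = \left(\frac{62}{5} + 117\right)^{2} = \left(\frac{647}{5}\right)^{2} = \frac{418609}{25}$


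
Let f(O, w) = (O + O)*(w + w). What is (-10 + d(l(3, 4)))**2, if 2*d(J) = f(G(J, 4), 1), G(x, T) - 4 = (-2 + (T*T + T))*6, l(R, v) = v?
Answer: 45796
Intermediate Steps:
G(x, T) = -8 + 6*T + 6*T**2 (G(x, T) = 4 + (-2 + (T*T + T))*6 = 4 + (-2 + (T**2 + T))*6 = 4 + (-2 + (T + T**2))*6 = 4 + (-2 + T + T**2)*6 = 4 + (-12 + 6*T + 6*T**2) = -8 + 6*T + 6*T**2)
f(O, w) = 4*O*w (f(O, w) = (2*O)*(2*w) = 4*O*w)
d(J) = 224 (d(J) = (4*(-8 + 6*4 + 6*4**2)*1)/2 = (4*(-8 + 24 + 6*16)*1)/2 = (4*(-8 + 24 + 96)*1)/2 = (4*112*1)/2 = (1/2)*448 = 224)
(-10 + d(l(3, 4)))**2 = (-10 + 224)**2 = 214**2 = 45796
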